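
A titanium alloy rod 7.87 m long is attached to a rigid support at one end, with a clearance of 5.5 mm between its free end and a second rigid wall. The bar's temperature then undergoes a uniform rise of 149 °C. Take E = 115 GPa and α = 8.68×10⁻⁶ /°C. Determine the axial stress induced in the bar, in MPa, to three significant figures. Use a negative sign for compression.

Free thermal expansion αLΔT = 8.68e-6 · 7870 · 149 = 10.18 mm.
The walls engage after the gap closes; constrained expansion = 10.18 − 5.5 = 4.678 mm.
The walls impose strain ε = −(4.678)/7870 = -5.9446e-04; σ = Eε = 115000 · -5.9446e-04 = -68.36 MPa.

-68.4 MPa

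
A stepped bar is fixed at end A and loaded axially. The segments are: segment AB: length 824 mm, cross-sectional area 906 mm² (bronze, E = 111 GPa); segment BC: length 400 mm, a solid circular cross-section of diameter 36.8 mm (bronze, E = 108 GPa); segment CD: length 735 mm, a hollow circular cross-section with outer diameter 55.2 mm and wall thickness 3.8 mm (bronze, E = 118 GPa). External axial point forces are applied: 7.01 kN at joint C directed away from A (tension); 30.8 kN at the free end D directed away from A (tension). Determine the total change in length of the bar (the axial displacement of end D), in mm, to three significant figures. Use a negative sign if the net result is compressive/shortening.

0.754 mm

Internal axial forces (sectioning from the free end, tension +): N_CD = 30.8 kN, N_BC = 37.81 kN, N_AB = 37.81 kN.
A_BC = 1064 mm².
A_CD = 613.6 mm².
δ_AB = 37810·824/(906·111000) = 0.3098 mm
δ_BC = 37810·400/(1064·108000) = 0.1317 mm
δ_CD = 30800·735/(613.6·118000) = 0.3127 mm
δ = Σδ_i = 0.7541 mm.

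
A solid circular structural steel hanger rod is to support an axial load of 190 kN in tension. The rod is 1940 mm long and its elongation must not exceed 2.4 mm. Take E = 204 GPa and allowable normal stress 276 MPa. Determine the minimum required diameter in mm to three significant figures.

Required area A ≥ P/σ_allow = 190000/276 = 688.4 mm².
For a solid circular section, d ≥ √(4A/π) = 29.61 mm.
Elongation limit: A ≥ PL/(Eδ_allow) = 190000·1940/(204000·2.4) = 752.9 mm² ⇒ d ≥ 30.96 mm.
The elongation limit governs.

31.0 mm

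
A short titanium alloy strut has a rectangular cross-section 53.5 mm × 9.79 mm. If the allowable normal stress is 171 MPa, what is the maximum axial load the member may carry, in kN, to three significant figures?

89.6 kN

A = 523.8 mm².
P_max = σ_allow · A = 171 · 523.8 = 89560 N = 89.56 kN.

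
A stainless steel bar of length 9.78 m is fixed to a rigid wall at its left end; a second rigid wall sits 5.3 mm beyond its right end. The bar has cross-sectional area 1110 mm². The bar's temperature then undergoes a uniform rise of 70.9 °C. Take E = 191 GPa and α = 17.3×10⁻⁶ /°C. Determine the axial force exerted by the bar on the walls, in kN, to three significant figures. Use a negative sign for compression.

Free thermal expansion αLΔT = 17.3e-6 · 9780 · 70.9 = 12 mm.
The walls engage after the gap closes; constrained expansion = 12 − 5.3 = 6.696 mm.
The walls impose strain ε = −(6.696)/9780 = -6.8465e-04; σ = Eε = 191000 · -6.8465e-04 = -130.8 MPa.
Wall reaction R = σ·A = -130.8·1110 = -145200 N = -145.2 kN.

-145 kN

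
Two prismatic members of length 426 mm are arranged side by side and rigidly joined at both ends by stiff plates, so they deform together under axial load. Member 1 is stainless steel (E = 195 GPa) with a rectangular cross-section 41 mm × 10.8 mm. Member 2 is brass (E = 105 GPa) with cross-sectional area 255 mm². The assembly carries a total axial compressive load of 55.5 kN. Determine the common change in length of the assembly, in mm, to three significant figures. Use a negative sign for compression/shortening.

A_1 = 442.8 mm².
Equal strain + equilibrium ⇒ each member carries load in proportion to AE: A₁E₁ = 86350000 N, A₂E₂ = 26780000 N, ΣAE = 113100000 N.
δ = PL/ΣAE = -55500·426/113100000 = -0.209 mm.

-0.209 mm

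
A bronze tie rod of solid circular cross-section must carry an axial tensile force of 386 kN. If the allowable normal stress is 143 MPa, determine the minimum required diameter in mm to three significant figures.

58.6 mm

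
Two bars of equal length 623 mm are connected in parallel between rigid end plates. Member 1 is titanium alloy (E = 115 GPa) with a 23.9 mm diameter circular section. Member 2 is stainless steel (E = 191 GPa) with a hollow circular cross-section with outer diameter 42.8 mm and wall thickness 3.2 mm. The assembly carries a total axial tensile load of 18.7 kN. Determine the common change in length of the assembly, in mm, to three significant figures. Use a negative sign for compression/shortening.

0.0913 mm

A_1 = 448.6 mm².
A_2 = 398.1 mm².
Equal strain + equilibrium ⇒ each member carries load in proportion to AE: A₁E₁ = 51590000 N, A₂E₂ = 76040000 N, ΣAE = 127600000 N.
δ = PL/ΣAE = 18700·623/127600000 = 0.09128 mm.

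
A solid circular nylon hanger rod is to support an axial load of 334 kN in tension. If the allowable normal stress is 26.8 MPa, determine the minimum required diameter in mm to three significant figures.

126 mm

Required area A ≥ P/σ_allow = 334000/26.8 = 12460 mm².
For a solid circular section, d ≥ √(4A/π) = 126 mm.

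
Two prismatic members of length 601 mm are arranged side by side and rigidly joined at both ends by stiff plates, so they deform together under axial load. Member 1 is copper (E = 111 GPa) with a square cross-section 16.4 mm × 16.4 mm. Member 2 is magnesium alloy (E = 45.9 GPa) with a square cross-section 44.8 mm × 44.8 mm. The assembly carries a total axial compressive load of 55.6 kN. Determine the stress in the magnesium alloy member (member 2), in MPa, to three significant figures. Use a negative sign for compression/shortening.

-20.9 MPa

A_1 = 269 mm².
A_2 = 2007 mm².
Equal strain + equilibrium ⇒ each member carries load in proportion to AE: A₁E₁ = 29850000 N, A₂E₂ = 92120000 N, ΣAE = 122000000 N.
σ₂ = P·E₂/ΣAE = -55600·45900/122000000 = -20.92 MPa.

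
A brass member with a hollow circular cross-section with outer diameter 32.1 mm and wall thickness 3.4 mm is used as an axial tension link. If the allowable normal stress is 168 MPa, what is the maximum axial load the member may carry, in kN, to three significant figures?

51.5 kN

A = 306.6 mm².
P_max = σ_allow · A = 168 · 306.6 = 51500 N = 51.5 kN.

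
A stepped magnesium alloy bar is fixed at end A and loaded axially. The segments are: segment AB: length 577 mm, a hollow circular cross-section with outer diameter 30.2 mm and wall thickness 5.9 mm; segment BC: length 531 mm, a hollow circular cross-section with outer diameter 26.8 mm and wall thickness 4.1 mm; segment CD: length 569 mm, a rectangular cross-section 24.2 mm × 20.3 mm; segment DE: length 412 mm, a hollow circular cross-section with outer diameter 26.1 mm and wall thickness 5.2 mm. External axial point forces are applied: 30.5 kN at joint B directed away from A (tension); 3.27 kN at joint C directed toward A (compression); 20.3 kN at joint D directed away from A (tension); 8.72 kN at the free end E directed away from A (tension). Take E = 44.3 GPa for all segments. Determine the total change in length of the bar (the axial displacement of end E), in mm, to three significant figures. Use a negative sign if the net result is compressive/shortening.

3.68 mm

Internal axial forces (sectioning from the free end, tension +): N_DE = 8.72 kN, N_CD = 29.02 kN, N_BC = 25.75 kN, N_AB = 56.25 kN.
A_AB = 450.4 mm².
A_BC = 292.4 mm².
A_CD = 491.3 mm².
A_DE = 341.4 mm².
δ_AB = 56250·577/(450.4·44300) = 1.627 mm
δ_BC = 25750·531/(292.4·44300) = 1.056 mm
δ_CD = 29020·569/(491.3·44300) = 0.7587 mm
δ_DE = 8720·412/(341.4·44300) = 0.2375 mm
δ = Σδ_i = 3.679 mm.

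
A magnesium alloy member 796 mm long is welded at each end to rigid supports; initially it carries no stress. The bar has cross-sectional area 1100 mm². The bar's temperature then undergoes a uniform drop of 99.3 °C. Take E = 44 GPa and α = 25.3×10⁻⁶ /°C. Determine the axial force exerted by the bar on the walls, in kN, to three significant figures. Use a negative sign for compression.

Free thermal expansion αLΔT = 25.3e-6 · 796 · -99.3 = -2 mm.
The walls impose strain ε = −(-2)/796 = 2.5123e-03; σ = Eε = 44000 · 2.5123e-03 = 110.5 MPa.
Wall reaction R = σ·A = 110.5·1100 = 121600 N = 121.6 kN.

122 kN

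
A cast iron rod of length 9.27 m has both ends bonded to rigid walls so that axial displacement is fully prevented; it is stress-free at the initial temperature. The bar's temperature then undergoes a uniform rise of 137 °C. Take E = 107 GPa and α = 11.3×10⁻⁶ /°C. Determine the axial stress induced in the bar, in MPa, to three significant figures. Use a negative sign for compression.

Free thermal expansion αLΔT = 11.3e-6 · 9270 · 137 = 14.35 mm.
The walls impose strain ε = −(14.35)/9270 = -1.5481e-03; σ = Eε = 107000 · -1.5481e-03 = -165.6 MPa.

-166 MPa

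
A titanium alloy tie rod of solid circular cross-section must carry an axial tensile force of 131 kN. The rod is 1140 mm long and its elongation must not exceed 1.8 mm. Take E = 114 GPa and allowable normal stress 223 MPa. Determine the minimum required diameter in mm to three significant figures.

Required area A ≥ P/σ_allow = 131000/223 = 587.4 mm².
For a solid circular section, d ≥ √(4A/π) = 27.35 mm.
Elongation limit: A ≥ PL/(Eδ_allow) = 131000·1140/(114000·1.8) = 727.8 mm² ⇒ d ≥ 30.44 mm.
The elongation limit governs.

30.4 mm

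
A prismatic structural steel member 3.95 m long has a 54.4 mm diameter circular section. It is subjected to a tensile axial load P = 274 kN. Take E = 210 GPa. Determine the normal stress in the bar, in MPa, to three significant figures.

A = 2324 mm².
σ = N/A = 274000/2324 = 117.9 MPa.

118 MPa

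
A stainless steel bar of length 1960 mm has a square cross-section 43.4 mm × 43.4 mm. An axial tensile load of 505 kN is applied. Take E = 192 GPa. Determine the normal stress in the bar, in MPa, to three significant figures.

A = 1884 mm².
σ = N/A = 505000/1884 = 268.1 MPa.

268 MPa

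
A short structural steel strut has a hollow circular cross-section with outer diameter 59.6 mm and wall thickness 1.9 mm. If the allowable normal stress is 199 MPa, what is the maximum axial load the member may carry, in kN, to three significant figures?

68.5 kN

A = 344.4 mm².
P_max = σ_allow · A = 199 · 344.4 = 68540 N = 68.54 kN.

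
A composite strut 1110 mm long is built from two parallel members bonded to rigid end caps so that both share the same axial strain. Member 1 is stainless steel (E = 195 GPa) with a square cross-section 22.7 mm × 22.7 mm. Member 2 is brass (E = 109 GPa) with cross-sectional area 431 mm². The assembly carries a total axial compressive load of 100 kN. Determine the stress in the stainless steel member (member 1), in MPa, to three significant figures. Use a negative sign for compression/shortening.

A_1 = 515.3 mm².
Equal strain + equilibrium ⇒ each member carries load in proportion to AE: A₁E₁ = 100500000 N, A₂E₂ = 46980000 N, ΣAE = 147500000 N.
σ₁ = P·E₁/ΣAE = -100000·195000/147500000 = -132.2 MPa.

-132 MPa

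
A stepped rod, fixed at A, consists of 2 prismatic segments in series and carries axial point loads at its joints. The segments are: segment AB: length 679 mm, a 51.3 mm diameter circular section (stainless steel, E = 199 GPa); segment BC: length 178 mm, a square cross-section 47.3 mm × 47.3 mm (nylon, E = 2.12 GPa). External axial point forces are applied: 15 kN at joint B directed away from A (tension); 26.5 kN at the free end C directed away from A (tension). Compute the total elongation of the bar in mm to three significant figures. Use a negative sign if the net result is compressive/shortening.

Internal axial forces (sectioning from the free end, tension +): N_BC = 26.5 kN, N_AB = 41.5 kN.
A_AB = 2067 mm².
A_BC = 2237 mm².
δ_AB = 41500·679/(2067·199000) = 0.06851 mm
δ_BC = 26500·178/(2237·2120) = 0.9945 mm
δ = Σδ_i = 1.063 mm.

1.06 mm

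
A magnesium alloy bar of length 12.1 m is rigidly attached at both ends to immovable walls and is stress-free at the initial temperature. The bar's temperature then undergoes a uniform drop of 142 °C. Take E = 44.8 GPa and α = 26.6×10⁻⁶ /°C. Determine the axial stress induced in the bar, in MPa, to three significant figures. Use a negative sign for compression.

169 MPa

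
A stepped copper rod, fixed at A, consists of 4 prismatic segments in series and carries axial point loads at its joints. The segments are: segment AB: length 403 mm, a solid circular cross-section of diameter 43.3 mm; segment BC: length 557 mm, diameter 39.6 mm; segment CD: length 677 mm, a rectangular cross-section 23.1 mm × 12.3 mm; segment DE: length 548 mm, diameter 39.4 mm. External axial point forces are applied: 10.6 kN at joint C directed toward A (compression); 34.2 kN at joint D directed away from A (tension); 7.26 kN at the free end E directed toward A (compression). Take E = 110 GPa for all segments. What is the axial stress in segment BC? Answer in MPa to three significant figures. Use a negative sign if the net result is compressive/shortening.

13.3 MPa

Internal axial forces (sectioning from the free end, tension +): N_DE = -7.26 kN, N_CD = 26.94 kN, N_BC = 16.34 kN, N_AB = 16.34 kN.
A_BC = 1232 mm².
σ_BC = N_BC/A_BC = 16340/1232 = 13.27 MPa.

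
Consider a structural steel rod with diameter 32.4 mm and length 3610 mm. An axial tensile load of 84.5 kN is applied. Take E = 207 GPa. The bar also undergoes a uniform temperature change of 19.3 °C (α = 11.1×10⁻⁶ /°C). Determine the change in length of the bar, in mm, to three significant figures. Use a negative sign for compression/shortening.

2.56 mm

A = 824.5 mm².
δ_mech = NL/(AE) = 84500·3610/(824.5·207000) = 1.787 mm.
δ_thermal = αLΔT = 11.1e-6·3610·19.3 = 0.7734 mm.
δ = δ_mech + δ_thermal = 2.561 mm.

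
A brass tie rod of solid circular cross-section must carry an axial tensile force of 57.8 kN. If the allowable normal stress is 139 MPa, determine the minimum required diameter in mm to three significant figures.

Required area A ≥ P/σ_allow = 57800/139 = 415.8 mm².
For a solid circular section, d ≥ √(4A/π) = 23.01 mm.

23.0 mm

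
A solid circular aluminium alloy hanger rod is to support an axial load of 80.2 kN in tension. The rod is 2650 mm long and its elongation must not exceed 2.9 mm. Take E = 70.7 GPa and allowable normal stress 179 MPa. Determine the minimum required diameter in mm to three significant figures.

36.3 mm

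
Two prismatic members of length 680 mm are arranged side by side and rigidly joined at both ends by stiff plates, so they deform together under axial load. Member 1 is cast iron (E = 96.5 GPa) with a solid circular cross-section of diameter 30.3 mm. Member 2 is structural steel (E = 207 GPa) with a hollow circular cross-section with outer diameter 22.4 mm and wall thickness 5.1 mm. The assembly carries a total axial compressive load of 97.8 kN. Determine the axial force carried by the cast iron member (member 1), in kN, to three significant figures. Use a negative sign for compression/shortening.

A_1 = 721.1 mm².
A_2 = 277.2 mm².
Equal strain + equilibrium ⇒ each member carries load in proportion to AE: A₁E₁ = 69580000 N, A₂E₂ = 57380000 N, ΣAE = 127000000 N.
F₁ = P·A₁E₁/ΣAE = -97800·69580000/127000000 = -53600 N.

-53.6 kN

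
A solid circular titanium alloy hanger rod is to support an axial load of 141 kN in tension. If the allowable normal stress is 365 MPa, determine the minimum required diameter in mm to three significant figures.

22.2 mm

Required area A ≥ P/σ_allow = 141000/365 = 386.3 mm².
For a solid circular section, d ≥ √(4A/π) = 22.18 mm.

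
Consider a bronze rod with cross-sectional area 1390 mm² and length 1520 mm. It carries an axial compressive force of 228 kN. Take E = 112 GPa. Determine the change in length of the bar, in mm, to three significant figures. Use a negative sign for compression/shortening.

-2.23 mm

δ_mech = NL/(AE) = -228000·1520/(1390·112000) = -2.226 mm.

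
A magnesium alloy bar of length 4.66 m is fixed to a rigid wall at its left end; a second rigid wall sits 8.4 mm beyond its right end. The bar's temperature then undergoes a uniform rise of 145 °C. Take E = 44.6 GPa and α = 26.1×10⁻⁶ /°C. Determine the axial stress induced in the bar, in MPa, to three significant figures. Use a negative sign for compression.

Free thermal expansion αLΔT = 26.1e-6 · 4660 · 145 = 17.64 mm.
The walls engage after the gap closes; constrained expansion = 17.64 − 8.4 = 9.236 mm.
The walls impose strain ε = −(9.236)/4660 = -1.9819e-03; σ = Eε = 44600 · -1.9819e-03 = -88.39 MPa.

-88.4 MPa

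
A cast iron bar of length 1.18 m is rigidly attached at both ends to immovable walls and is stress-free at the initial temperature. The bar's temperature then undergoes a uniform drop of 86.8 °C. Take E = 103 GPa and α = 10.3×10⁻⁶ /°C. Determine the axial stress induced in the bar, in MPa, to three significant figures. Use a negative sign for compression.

Free thermal expansion αLΔT = 10.3e-6 · 1180 · -86.8 = -1.055 mm.
The walls impose strain ε = −(-1.055)/1180 = 8.9404e-04; σ = Eε = 103000 · 8.9404e-04 = 92.09 MPa.

92.1 MPa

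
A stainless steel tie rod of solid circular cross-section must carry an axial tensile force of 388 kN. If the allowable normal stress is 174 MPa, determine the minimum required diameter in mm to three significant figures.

Required area A ≥ P/σ_allow = 388000/174 = 2230 mm².
For a solid circular section, d ≥ √(4A/π) = 53.28 mm.

53.3 mm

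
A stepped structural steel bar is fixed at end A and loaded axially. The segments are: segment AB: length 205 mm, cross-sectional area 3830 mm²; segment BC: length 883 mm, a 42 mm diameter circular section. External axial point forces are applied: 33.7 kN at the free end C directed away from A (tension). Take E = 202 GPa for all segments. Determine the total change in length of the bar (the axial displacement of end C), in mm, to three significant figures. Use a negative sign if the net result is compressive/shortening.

0.115 mm

Internal axial forces (sectioning from the free end, tension +): N_BC = 33.7 kN, N_AB = 33.7 kN.
A_BC = 1385 mm².
δ_AB = 33700·205/(3830·202000) = 0.00893 mm
δ_BC = 33700·883/(1385·202000) = 0.1063 mm
δ = Σδ_i = 0.1153 mm.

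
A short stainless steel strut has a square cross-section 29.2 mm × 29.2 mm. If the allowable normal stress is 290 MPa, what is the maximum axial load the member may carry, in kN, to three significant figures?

247 kN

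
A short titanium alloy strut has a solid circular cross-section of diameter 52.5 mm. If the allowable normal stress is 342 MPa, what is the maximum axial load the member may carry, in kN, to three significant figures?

A = 2165 mm².
P_max = σ_allow · A = 342 · 2165 = 740300 N = 740.3 kN.

740 kN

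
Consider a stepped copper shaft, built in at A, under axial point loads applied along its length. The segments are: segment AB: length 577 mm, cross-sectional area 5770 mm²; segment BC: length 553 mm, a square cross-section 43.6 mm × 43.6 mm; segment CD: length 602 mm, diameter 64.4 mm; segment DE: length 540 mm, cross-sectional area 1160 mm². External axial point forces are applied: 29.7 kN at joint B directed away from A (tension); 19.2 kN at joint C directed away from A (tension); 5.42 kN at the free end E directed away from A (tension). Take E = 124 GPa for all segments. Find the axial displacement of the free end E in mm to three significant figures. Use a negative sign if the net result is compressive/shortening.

0.130 mm

Internal axial forces (sectioning from the free end, tension +): N_DE = 5.42 kN, N_CD = 5.42 kN, N_BC = 24.62 kN, N_AB = 54.32 kN.
A_BC = 1901 mm².
A_CD = 3257 mm².
δ_AB = 54320·577/(5770·124000) = 0.04381 mm
δ_BC = 24620·553/(1901·124000) = 0.05776 mm
δ_CD = 5420·602/(3257·124000) = 0.008078 mm
δ_DE = 5420·540/(1160·124000) = 0.02035 mm
δ = Σδ_i = 0.13 mm.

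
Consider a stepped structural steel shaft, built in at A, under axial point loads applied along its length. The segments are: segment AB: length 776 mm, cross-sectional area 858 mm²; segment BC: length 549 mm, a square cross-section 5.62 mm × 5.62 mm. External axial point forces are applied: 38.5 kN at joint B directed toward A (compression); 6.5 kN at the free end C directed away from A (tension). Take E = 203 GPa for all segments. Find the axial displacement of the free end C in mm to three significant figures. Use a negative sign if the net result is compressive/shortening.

Internal axial forces (sectioning from the free end, tension +): N_BC = 6.5 kN, N_AB = -32 kN.
A_BC = 31.58 mm².
δ_AB = -32000·776/(858·203000) = -0.1426 mm
δ_BC = 6500·549/(31.58·203000) = 0.5566 mm
δ = Σδ_i = 0.414 mm.

0.414 mm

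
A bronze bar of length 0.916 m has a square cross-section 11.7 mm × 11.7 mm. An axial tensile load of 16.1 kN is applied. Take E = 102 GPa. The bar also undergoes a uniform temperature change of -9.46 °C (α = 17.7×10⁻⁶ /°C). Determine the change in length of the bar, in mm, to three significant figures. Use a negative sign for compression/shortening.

0.903 mm

A = 136.9 mm².
δ_mech = NL/(AE) = 16100·916/(136.9·102000) = 1.056 mm.
δ_thermal = αLΔT = 17.7e-6·916·-9.46 = -0.1534 mm.
δ = δ_mech + δ_thermal = 0.9028 mm.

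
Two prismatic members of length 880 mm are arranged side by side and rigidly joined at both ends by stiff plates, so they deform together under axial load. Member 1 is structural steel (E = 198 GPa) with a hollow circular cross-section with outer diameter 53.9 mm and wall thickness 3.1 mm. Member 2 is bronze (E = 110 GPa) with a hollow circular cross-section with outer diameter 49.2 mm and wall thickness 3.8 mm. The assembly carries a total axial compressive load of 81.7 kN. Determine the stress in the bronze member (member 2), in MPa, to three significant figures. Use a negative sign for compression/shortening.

A_1 = 494.7 mm².
A_2 = 542 mm².
Equal strain + equilibrium ⇒ each member carries load in proportion to AE: A₁E₁ = 97960000 N, A₂E₂ = 59620000 N, ΣAE = 157600000 N.
σ₂ = P·E₂/ΣAE = -81700·110000/157600000 = -57.03 MPa.

-57.0 MPa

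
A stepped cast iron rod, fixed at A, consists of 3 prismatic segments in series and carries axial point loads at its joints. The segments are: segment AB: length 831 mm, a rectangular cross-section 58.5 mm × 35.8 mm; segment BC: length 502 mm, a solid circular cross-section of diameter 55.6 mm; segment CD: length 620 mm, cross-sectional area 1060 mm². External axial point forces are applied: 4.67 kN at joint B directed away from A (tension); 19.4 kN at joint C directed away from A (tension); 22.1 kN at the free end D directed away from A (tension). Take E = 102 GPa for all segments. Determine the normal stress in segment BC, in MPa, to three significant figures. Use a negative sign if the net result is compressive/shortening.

17.1 MPa

Internal axial forces (sectioning from the free end, tension +): N_CD = 22.1 kN, N_BC = 41.5 kN, N_AB = 46.17 kN.
A_BC = 2428 mm².
σ_BC = N_BC/A_BC = 41500/2428 = 17.09 MPa.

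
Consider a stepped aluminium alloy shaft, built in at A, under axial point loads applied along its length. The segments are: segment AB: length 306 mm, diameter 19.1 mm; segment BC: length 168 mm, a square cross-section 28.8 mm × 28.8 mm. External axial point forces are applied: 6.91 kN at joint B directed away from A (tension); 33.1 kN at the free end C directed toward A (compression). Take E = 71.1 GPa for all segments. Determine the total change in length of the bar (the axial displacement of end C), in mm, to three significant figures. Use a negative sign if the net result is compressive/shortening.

-0.488 mm

Internal axial forces (sectioning from the free end, tension +): N_BC = -33.1 kN, N_AB = -26.19 kN.
A_AB = 286.5 mm².
A_BC = 829.4 mm².
δ_AB = -26190·306/(286.5·71100) = -0.3934 mm
δ_BC = -33100·168/(829.4·71100) = -0.09429 mm
δ = Σδ_i = -0.4877 mm.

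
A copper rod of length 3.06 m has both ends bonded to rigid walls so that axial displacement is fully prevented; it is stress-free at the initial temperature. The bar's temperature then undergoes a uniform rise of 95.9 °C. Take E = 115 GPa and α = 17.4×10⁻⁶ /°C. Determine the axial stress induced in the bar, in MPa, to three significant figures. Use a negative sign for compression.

Free thermal expansion αLΔT = 17.4e-6 · 3060 · 95.9 = 5.106 mm.
The walls impose strain ε = −(5.106)/3060 = -1.6687e-03; σ = Eε = 115000 · -1.6687e-03 = -191.9 MPa.

-192 MPa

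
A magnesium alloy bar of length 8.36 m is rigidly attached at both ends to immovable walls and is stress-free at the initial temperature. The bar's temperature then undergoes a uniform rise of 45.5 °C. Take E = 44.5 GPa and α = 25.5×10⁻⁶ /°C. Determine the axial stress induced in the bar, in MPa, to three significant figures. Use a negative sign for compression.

Free thermal expansion αLΔT = 25.5e-6 · 8360 · 45.5 = 9.7 mm.
The walls impose strain ε = −(9.7)/8360 = -1.1603e-03; σ = Eε = 44500 · -1.1603e-03 = -51.63 MPa.

-51.6 MPa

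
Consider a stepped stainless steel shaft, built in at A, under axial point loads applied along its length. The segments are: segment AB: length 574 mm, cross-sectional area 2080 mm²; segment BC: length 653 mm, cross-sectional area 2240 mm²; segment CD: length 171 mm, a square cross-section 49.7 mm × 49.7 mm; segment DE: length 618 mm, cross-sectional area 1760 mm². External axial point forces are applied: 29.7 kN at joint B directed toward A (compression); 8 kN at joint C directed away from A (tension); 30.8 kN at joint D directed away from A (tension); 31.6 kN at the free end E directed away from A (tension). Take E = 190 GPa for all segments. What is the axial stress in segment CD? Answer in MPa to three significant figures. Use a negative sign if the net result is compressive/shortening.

Internal axial forces (sectioning from the free end, tension +): N_DE = 31.6 kN, N_CD = 62.4 kN, N_BC = 70.4 kN, N_AB = 40.7 kN.
A_CD = 2470 mm².
σ_CD = N_CD/A_CD = 62400/2470 = 25.26 MPa.

25.3 MPa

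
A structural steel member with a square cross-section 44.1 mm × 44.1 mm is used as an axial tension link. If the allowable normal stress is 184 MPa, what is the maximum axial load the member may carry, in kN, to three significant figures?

A = 1945 mm².
P_max = σ_allow · A = 184 · 1945 = 357800 N = 357.8 kN.

358 kN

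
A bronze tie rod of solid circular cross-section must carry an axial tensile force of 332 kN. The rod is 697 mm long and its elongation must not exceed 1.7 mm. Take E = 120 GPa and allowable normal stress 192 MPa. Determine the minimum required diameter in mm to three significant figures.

Required area A ≥ P/σ_allow = 332000/192 = 1729 mm².
For a solid circular section, d ≥ √(4A/π) = 46.92 mm.
Elongation limit: A ≥ PL/(Eδ_allow) = 332000·697/(120000·1.7) = 1134 mm² ⇒ d ≥ 38 mm.
The stress limit governs.

46.9 mm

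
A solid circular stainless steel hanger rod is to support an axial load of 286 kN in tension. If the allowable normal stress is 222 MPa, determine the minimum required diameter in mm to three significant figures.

40.5 mm

Required area A ≥ P/σ_allow = 286000/222 = 1288 mm².
For a solid circular section, d ≥ √(4A/π) = 40.5 mm.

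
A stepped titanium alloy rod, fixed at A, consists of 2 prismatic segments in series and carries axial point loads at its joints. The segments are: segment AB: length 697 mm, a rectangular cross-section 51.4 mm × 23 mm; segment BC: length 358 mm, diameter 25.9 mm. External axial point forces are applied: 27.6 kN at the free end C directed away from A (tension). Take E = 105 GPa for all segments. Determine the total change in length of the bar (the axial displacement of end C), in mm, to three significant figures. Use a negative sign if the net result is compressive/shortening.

Internal axial forces (sectioning from the free end, tension +): N_BC = 27.6 kN, N_AB = 27.6 kN.
A_AB = 1182 mm².
A_BC = 526.9 mm².
δ_AB = 27600·697/(1182·105000) = 0.155 mm
δ_BC = 27600·358/(526.9·105000) = 0.1786 mm
δ = Σδ_i = 0.3336 mm.

0.334 mm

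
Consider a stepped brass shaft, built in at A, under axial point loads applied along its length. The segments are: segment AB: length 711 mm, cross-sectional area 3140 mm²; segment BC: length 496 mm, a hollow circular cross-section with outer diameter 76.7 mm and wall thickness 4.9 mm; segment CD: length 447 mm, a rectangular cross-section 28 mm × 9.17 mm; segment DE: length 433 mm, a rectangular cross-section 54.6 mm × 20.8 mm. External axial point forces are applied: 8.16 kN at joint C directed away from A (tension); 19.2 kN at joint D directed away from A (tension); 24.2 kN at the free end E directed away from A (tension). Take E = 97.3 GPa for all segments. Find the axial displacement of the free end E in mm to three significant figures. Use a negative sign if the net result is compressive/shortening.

1.23 mm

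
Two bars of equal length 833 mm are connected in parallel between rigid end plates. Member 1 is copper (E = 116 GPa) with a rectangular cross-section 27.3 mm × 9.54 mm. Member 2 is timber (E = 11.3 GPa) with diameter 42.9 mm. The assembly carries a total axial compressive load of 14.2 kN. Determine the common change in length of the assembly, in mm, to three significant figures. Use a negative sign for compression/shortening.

-0.254 mm

A_1 = 260.4 mm².
A_2 = 1445 mm².
Equal strain + equilibrium ⇒ each member carries load in proportion to AE: A₁E₁ = 30210000 N, A₂E₂ = 16330000 N, ΣAE = 46540000 N.
δ = PL/ΣAE = -14200·833/46540000 = -0.2541 mm.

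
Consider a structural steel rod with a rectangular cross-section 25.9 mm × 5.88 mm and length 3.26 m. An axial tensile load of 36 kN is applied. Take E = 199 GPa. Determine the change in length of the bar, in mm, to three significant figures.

3.87 mm

A = 152.3 mm².
δ_mech = NL/(AE) = 36000·3260/(152.3·199000) = 3.872 mm.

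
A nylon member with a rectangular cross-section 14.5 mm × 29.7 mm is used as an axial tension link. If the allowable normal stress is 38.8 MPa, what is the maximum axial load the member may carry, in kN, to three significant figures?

16.7 kN

A = 430.6 mm².
P_max = σ_allow · A = 38.8 · 430.6 = 16710 N = 16.71 kN.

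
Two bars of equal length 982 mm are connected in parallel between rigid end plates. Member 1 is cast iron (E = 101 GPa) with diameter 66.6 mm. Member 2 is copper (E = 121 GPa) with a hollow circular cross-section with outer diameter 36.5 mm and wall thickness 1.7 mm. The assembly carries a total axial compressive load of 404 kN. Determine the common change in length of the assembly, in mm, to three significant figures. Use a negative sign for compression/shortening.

A_1 = 3484 mm².
A_2 = 185.9 mm².
Equal strain + equilibrium ⇒ each member carries load in proportion to AE: A₁E₁ = 351900000 N, A₂E₂ = 22490000 N, ΣAE = 374300000 N.
δ = PL/ΣAE = -404000·982/374300000 = -1.06 mm.

-1.06 mm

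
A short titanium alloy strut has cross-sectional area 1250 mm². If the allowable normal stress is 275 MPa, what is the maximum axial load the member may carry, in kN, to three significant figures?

P_max = σ_allow · A = 275 · 1250 = 343800 N = 343.8 kN.

344 kN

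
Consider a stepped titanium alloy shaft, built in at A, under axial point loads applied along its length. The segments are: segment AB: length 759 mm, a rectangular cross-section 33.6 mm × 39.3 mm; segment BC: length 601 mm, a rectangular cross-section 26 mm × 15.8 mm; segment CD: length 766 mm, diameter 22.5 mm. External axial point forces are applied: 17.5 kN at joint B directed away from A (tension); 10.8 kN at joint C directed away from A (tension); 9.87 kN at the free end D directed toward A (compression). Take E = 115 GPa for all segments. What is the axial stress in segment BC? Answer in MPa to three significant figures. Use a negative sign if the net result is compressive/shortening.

Internal axial forces (sectioning from the free end, tension +): N_CD = -9.87 kN, N_BC = 0.93 kN, N_AB = 18.43 kN.
A_BC = 410.8 mm².
σ_BC = N_BC/A_BC = 930/410.8 = 2.264 MPa.

2.26 MPa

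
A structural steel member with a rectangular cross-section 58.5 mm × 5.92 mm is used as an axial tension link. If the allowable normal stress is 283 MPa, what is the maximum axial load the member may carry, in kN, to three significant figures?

A = 346.3 mm².
P_max = σ_allow · A = 283 · 346.3 = 98010 N = 98.01 kN.

98.0 kN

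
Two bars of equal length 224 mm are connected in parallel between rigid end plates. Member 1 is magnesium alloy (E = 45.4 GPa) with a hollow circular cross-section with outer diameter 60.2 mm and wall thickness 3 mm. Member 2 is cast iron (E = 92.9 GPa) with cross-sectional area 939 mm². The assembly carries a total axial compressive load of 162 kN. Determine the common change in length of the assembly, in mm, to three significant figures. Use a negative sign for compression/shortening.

A_1 = 539.1 mm².
Equal strain + equilibrium ⇒ each member carries load in proportion to AE: A₁E₁ = 24480000 N, A₂E₂ = 87230000 N, ΣAE = 111700000 N.
δ = PL/ΣAE = -162000·224/111700000 = -0.3248 mm.

-0.325 mm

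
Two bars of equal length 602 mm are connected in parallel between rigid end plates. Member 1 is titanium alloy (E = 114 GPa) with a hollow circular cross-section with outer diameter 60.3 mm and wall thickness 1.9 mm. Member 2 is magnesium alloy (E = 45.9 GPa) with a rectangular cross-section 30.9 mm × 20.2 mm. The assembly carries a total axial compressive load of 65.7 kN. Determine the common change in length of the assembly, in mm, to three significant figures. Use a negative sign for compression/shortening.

-0.578 mm

A_1 = 348.6 mm².
A_2 = 624.2 mm².
Equal strain + equilibrium ⇒ each member carries load in proportion to AE: A₁E₁ = 39740000 N, A₂E₂ = 28650000 N, ΣAE = 68390000 N.
δ = PL/ΣAE = -65700·602/68390000 = -0.5783 mm.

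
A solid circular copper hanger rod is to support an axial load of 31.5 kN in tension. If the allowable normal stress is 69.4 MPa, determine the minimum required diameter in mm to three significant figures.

Required area A ≥ P/σ_allow = 31500/69.4 = 453.9 mm².
For a solid circular section, d ≥ √(4A/π) = 24.04 mm.

24.0 mm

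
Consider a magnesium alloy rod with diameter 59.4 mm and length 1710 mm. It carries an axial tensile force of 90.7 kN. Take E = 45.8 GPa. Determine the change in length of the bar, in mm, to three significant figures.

A = 2771 mm².
δ_mech = NL/(AE) = 90700·1710/(2771·45800) = 1.222 mm.

1.22 mm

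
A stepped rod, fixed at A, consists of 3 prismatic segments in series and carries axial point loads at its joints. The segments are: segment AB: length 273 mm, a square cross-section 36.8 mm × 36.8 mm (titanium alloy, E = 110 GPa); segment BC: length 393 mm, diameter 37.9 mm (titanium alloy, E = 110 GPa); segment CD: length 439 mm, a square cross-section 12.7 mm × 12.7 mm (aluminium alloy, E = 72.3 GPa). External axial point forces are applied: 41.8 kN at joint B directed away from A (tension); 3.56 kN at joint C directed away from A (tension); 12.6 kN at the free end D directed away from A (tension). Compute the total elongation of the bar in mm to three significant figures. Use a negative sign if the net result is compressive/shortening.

0.632 mm

Internal axial forces (sectioning from the free end, tension +): N_CD = 12.6 kN, N_BC = 16.16 kN, N_AB = 57.96 kN.
A_AB = 1354 mm².
A_BC = 1128 mm².
A_CD = 161.3 mm².
δ_AB = 57960·273/(1354·110000) = 0.1062 mm
δ_BC = 16160·393/(1128·110000) = 0.05118 mm
δ_CD = 12600·439/(161.3·72300) = 0.4743 mm
δ = Σδ_i = 0.6317 mm.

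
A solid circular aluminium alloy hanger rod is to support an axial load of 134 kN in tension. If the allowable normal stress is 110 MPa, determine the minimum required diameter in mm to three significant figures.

39.4 mm

Required area A ≥ P/σ_allow = 134000/110 = 1218 mm².
For a solid circular section, d ≥ √(4A/π) = 39.38 mm.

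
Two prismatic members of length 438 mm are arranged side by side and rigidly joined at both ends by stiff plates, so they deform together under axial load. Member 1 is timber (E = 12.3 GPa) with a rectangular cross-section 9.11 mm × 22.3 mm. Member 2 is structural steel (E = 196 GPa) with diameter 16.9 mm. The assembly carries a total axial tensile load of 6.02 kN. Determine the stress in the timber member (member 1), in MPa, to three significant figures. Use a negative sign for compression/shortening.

A_1 = 203.2 mm².
A_2 = 224.3 mm².
Equal strain + equilibrium ⇒ each member carries load in proportion to AE: A₁E₁ = 2499000 N, A₂E₂ = 43970000 N, ΣAE = 46470000 N.
σ₁ = P·E₁/ΣAE = 6020·12300/46470000 = 1.594 MPa.

1.59 MPa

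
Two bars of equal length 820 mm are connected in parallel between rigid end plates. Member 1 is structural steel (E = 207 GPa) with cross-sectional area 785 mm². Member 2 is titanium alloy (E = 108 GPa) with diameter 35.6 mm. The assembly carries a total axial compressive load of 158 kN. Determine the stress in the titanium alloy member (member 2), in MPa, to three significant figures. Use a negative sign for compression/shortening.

A_2 = 995.4 mm².
Equal strain + equilibrium ⇒ each member carries load in proportion to AE: A₁E₁ = 162500000 N, A₂E₂ = 107500000 N, ΣAE = 270000000 N.
σ₂ = P·E₂/ΣAE = -158000·108000/270000000 = -63.2 MPa.

-63.2 MPa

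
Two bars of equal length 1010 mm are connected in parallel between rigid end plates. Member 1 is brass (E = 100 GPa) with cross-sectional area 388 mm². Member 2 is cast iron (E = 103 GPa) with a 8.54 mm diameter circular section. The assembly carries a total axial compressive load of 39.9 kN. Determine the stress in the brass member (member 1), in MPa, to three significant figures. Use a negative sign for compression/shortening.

A_2 = 57.28 mm².
Equal strain + equilibrium ⇒ each member carries load in proportion to AE: A₁E₁ = 38800000 N, A₂E₂ = 5900000 N, ΣAE = 44700000 N.
σ₁ = P·E₁/ΣAE = -39900·100000/44700000 = -89.26 MPa.

-89.3 MPa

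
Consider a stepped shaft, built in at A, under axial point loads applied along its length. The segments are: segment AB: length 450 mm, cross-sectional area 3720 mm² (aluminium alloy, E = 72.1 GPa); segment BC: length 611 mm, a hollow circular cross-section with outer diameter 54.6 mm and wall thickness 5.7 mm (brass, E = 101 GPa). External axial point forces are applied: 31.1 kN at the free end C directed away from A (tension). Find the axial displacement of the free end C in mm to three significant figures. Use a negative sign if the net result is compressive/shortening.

0.267 mm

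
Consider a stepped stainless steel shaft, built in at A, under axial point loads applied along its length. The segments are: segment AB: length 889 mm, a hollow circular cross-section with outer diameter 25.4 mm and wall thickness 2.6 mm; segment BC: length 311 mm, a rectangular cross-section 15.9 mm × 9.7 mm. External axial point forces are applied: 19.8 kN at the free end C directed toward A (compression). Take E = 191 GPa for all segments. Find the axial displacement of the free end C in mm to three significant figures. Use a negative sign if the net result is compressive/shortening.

-0.704 mm

Internal axial forces (sectioning from the free end, tension +): N_BC = -19.8 kN, N_AB = -19.8 kN.
A_AB = 186.2 mm².
A_BC = 154.2 mm².
δ_AB = -19800·889/(186.2·191000) = -0.4949 mm
δ_BC = -19800·311/(154.2·191000) = -0.209 mm
δ = Σδ_i = -0.7039 mm.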